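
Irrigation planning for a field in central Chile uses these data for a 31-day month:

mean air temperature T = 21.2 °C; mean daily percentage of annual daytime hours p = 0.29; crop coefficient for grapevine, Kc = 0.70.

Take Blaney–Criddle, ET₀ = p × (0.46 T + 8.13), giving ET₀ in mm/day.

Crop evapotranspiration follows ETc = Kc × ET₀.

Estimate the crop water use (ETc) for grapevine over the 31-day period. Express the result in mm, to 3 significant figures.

113 mm

ET₀ = 0.29 × (0.46 × 21.2 + 8.13) = 0.29 × 17.882 = 5.1858 mm/d
ETc = Kc × ET₀ = 0.70 × 5.1858 = 3.6301 mm/d
Over 31 days: 3.6301 × 31 = 112.533 mm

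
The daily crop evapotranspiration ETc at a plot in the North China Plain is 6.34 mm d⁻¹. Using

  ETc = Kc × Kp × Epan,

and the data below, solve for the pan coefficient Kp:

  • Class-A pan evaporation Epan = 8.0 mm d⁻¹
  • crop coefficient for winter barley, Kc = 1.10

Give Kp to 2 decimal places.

0.72

ETc = Kc × Kp × Epan  ⇒  Kp = ETc / (Kc × Epan)
Kp = 6.34 / (1.10 × 8.0) = 6.34 / 8.800 = 0.7205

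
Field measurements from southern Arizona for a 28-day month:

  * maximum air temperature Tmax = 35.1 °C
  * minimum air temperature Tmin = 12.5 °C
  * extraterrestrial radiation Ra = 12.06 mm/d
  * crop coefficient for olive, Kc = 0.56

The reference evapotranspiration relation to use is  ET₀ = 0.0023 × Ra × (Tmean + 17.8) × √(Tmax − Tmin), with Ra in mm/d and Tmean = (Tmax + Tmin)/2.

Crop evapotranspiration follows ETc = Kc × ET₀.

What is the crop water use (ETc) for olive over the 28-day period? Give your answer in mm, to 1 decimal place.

86.0 mm

Tmean = (35.1 + 12.5)/2 = 23.80 °C
ET₀ = 0.0023 × 12.06 × (23.80 + 17.8) × √22.6 = 0.0023 × 12.06 × 41.60 × 4.7539 = 5.4855 mm/d
ETc = Kc × ET₀ = 0.56 × 5.4855 = 3.0719 mm/d
Over 28 days: 3.0719 × 28 = 86.013 mm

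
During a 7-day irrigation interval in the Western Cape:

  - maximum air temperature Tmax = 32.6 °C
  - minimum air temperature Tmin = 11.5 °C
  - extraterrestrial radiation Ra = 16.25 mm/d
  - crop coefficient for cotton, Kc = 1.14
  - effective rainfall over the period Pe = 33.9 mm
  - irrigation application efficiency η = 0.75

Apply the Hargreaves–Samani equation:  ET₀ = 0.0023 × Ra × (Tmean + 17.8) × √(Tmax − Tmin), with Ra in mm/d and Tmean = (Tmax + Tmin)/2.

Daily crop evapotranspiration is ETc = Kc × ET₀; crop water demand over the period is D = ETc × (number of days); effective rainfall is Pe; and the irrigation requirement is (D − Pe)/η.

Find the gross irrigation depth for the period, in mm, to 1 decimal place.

27.6 mm

Tmean = (32.6 + 11.5)/2 = 22.05 °C
ET₀ = 0.0023 × 16.25 × (22.05 + 17.8) × √21.1 = 0.0023 × 16.25 × 39.85 × 4.5935 = 6.8415 mm/d
ETc = Kc × ET₀ = 1.14 × 6.8415 = 7.7993 mm/d
Crop demand D = ETc × 7 d = 7.7993 × 7 = 54.595 mm
D − Pe = 54.595 − 33.9 = 20.695 mm
Gross irrigation = 20.695 / 0.75 = 27.593 mm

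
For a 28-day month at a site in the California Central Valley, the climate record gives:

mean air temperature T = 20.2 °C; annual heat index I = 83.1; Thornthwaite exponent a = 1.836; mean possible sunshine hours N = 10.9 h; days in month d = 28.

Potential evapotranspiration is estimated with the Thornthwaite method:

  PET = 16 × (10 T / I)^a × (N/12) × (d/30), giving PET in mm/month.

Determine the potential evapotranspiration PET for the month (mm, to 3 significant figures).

10T/I = 10 × 20.2 / 83.1 = 2.4308
(10T/I)^a = 2.4308^1.836 = 5.1078
Uncorrected PET = 16 × 5.1078 = 81.725 mm
Correction = (N/12)(d/30) = (10.9/12)(28/30) = 0.8478
PET = 81.725 × 0.8478 = 69.286 mm/month

69.3 mm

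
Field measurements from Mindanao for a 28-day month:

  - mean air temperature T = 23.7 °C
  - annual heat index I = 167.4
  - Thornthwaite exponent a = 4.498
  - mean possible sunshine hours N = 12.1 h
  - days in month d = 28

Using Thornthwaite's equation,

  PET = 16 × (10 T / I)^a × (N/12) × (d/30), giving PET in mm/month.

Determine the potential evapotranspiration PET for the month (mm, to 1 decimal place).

71.9 mm

10T/I = 10 × 23.7 / 167.4 = 1.4158
(10T/I)^a = 1.4158^4.498 = 4.7776
Uncorrected PET = 16 × 4.7776 = 76.442 mm
Correction = (N/12)(d/30) = (12.1/12)(28/30) = 0.9411
PET = 76.442 × 0.9411 = 71.940 mm/month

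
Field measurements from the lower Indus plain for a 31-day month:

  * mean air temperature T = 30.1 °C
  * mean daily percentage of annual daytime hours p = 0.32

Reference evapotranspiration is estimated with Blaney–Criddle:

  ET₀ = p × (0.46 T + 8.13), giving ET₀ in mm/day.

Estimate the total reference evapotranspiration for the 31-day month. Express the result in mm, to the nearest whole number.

ET₀ = 0.32 × (0.46 × 30.1 + 8.13) = 0.32 × 21.976 = 7.0323 mm/d
Monthly total = 7.0323 × 31 = 218.001 mm

218 mm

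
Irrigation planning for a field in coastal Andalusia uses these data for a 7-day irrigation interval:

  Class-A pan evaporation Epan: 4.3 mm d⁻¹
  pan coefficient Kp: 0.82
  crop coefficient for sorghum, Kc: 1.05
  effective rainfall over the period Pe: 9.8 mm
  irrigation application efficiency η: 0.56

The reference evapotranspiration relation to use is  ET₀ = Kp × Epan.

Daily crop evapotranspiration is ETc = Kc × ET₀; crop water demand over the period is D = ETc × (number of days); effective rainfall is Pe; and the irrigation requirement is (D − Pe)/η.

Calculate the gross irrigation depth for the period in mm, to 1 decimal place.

28.8 mm

ET₀ = 0.82 × 4.3 = 3.5260 mm/d
ETc = Kc × ET₀ = 1.05 × 3.5260 = 3.7023 mm/d
Crop demand D = ETc × 7 d = 3.7023 × 7 = 25.916 mm
D − Pe = 25.916 − 9.8 = 16.116 mm
Gross irrigation = 16.116 / 0.56 = 28.779 mm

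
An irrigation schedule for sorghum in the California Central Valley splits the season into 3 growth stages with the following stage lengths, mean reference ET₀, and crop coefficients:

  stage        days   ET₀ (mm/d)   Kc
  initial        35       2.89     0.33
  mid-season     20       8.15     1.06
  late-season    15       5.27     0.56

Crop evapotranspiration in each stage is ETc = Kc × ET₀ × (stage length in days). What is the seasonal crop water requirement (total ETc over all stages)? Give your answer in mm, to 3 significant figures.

250 mm

initial: 0.33 × 2.89 × 35 = 33.38 mm
mid-season: 1.06 × 8.15 × 20 = 172.78 mm
late-season: 0.56 × 5.27 × 15 = 44.27 mm
Seasonal total = 250.43 mm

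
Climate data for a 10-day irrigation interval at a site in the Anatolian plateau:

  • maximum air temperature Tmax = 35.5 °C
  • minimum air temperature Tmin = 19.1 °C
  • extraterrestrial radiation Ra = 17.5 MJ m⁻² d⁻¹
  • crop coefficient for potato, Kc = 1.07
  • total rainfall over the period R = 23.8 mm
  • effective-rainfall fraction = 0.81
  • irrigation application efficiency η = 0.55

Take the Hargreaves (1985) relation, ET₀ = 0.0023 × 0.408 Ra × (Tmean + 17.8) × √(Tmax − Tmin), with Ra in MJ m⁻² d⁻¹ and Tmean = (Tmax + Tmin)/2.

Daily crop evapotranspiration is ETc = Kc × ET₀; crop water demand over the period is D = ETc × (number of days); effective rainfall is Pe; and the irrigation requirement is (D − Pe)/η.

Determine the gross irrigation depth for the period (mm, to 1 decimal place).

Tmean = (35.5 + 19.1)/2 = 27.30 °C
0.408 Ra = 0.408 × 17.5 = 7.1400 mm/d equivalent
ET₀ = 0.0023 × 7.1400 × (27.30 + 17.8) × √16.4 = 0.0023 × 7.1400 × 45.10 × 4.0497 = 2.9993 mm/d
ETc = Kc × ET₀ = 1.07 × 2.9993 = 3.2093 mm/d
Crop demand D = ETc × 10 d = 3.2093 × 10 = 32.093 mm
Pe = 0.81 × 23.8 = 19.278 mm
D − Pe = 32.093 − 19.278 = 12.815 mm
Gross irrigation = 12.815 / 0.55 = 23.300 mm

23.3 mm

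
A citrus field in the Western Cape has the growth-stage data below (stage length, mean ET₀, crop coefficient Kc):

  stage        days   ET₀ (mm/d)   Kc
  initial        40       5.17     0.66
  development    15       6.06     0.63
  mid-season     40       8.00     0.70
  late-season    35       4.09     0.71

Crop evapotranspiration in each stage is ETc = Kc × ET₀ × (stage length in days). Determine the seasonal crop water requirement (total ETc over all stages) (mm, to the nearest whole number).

519 mm

initial: 0.66 × 5.17 × 40 = 136.49 mm
development: 0.63 × 6.06 × 15 = 57.27 mm
mid-season: 0.70 × 8.00 × 40 = 224.00 mm
late-season: 0.71 × 4.09 × 35 = 101.64 mm
Seasonal total = 519.40 mm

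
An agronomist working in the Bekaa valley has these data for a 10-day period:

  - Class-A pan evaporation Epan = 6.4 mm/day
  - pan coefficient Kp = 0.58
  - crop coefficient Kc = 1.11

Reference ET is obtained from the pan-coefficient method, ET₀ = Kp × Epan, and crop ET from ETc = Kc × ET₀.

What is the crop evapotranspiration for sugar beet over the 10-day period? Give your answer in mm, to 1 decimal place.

ET₀ = 0.58 × 6.4 = 3.7120 mm/d
ETc = Kc × ET₀ = 1.11 × 3.7120 = 4.1203 mm/d
Over 10 days: 4.1203 × 10 = 41.203 mm

41.2 mm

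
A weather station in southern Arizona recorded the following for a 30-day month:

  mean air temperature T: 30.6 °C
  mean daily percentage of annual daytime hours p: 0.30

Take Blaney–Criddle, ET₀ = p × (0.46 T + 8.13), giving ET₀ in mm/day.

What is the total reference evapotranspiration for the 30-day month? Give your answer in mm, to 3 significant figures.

ET₀ = 0.30 × (0.46 × 30.6 + 8.13) = 0.30 × 22.206 = 6.6618 mm/d
Monthly total = 6.6618 × 30 = 199.854 mm

200 mm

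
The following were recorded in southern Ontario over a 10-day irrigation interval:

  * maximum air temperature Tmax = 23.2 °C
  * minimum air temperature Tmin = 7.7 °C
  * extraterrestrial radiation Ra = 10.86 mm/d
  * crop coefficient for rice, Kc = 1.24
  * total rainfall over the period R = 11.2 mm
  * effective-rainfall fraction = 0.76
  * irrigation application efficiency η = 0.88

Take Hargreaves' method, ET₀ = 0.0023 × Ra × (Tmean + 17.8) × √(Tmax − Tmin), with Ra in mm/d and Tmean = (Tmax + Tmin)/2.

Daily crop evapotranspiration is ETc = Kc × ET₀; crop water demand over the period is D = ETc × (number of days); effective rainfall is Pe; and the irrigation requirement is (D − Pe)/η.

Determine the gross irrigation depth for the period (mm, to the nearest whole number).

36 mm

Tmean = (23.2 + 7.7)/2 = 15.45 °C
ET₀ = 0.0023 × 10.86 × (15.45 + 17.8) × √15.5 = 0.0023 × 10.86 × 33.25 × 3.9370 = 3.2698 mm/d
ETc = Kc × ET₀ = 1.24 × 3.2698 = 4.0546 mm/d
Crop demand D = ETc × 10 d = 4.0546 × 10 = 40.546 mm
Pe = 0.76 × 11.2 = 8.512 mm
D − Pe = 40.546 − 8.512 = 32.034 mm
Gross irrigation = 32.034 / 0.88 = 36.402 mm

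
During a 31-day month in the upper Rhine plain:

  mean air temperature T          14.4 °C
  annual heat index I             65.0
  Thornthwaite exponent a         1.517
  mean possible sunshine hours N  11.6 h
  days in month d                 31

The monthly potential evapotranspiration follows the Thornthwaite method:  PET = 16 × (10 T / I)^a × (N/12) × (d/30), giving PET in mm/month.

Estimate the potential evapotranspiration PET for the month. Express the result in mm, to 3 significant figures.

10T/I = 10 × 14.4 / 65.0 = 2.2154
(10T/I)^a = 2.2154^1.517 = 3.3423
Uncorrected PET = 16 × 3.3423 = 53.477 mm
Correction = (N/12)(d/30) = (11.6/12)(31/30) = 0.9989
PET = 53.477 × 0.9989 = 53.418 mm/month

53.4 mm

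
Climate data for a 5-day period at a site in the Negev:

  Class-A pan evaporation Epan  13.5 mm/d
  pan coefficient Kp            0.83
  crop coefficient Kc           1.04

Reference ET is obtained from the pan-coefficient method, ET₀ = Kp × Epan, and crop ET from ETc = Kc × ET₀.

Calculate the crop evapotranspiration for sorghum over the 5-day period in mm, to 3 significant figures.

58.3 mm

ET₀ = 0.83 × 13.5 = 11.2050 mm/d
ETc = Kc × ET₀ = 1.04 × 11.2050 = 11.6532 mm/d
Over 5 days: 11.6532 × 5 = 58.266 mm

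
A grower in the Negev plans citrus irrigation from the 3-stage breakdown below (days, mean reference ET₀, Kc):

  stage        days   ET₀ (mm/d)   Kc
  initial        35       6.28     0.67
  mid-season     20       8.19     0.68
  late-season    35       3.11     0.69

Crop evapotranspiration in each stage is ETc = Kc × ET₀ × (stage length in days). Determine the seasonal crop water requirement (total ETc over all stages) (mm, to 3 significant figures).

initial: 0.67 × 6.28 × 35 = 147.27 mm
mid-season: 0.68 × 8.19 × 20 = 111.38 mm
late-season: 0.69 × 3.11 × 35 = 75.11 mm
Seasonal total = 333.76 mm

334 mm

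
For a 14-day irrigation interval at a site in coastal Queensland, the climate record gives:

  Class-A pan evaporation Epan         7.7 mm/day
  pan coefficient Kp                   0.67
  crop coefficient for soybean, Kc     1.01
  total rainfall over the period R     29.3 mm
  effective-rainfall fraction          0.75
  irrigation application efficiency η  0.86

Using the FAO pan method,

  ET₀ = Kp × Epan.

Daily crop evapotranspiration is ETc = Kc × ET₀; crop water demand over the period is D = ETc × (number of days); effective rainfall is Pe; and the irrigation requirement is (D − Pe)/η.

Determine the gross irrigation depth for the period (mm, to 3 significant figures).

ET₀ = 0.67 × 7.7 = 5.1590 mm/d
ETc = Kc × ET₀ = 1.01 × 5.1590 = 5.2106 mm/d
Crop demand D = ETc × 14 d = 5.2106 × 14 = 72.948 mm
Pe = 0.75 × 29.3 = 21.975 mm
D − Pe = 72.948 − 21.975 = 50.973 mm
Gross irrigation = 50.973 / 0.86 = 59.271 mm

59.3 mm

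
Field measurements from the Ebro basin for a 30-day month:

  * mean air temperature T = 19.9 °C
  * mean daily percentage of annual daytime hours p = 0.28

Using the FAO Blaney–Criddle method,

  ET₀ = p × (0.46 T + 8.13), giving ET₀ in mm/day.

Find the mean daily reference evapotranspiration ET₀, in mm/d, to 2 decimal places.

ET₀ = 0.28 × (0.46 × 19.9 + 8.13) = 0.28 × 17.284 = 4.8395 mm/d

4.84 mm/d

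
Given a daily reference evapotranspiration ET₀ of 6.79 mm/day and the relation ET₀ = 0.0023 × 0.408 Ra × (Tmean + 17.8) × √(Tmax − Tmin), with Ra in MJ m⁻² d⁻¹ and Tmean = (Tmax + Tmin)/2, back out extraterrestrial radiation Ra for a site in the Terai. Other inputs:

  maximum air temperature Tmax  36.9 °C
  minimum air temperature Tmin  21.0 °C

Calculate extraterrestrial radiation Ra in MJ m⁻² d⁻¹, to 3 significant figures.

Tmean = (36.9+21.0)/2 = 28.95 °C; ΔT = 15.9
Ra = ET₀ / [0.0023 × 0.408 × (Tmean+17.8) × √ΔT]
   = 6.79 / (0.0023 × 0.408 × 46.75 × 3.9875) = 38.815 MJ m⁻² d⁻¹

38.8 MJ m⁻² d⁻¹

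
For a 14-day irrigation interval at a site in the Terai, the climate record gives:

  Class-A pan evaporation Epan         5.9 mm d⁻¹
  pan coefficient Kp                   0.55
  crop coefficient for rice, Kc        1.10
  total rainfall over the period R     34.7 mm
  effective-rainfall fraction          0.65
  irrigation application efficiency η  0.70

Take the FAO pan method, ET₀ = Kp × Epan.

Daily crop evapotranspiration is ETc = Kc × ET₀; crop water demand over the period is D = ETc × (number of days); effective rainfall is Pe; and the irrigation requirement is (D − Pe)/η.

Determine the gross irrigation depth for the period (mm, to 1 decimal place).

39.2 mm

ET₀ = 0.55 × 5.9 = 3.2450 mm/d
ETc = Kc × ET₀ = 1.10 × 3.2450 = 3.5695 mm/d
Crop demand D = ETc × 14 d = 3.5695 × 14 = 49.973 mm
Pe = 0.65 × 34.7 = 22.555 mm
D − Pe = 49.973 − 22.555 = 27.418 mm
Gross irrigation = 27.418 / 0.70 = 39.169 mm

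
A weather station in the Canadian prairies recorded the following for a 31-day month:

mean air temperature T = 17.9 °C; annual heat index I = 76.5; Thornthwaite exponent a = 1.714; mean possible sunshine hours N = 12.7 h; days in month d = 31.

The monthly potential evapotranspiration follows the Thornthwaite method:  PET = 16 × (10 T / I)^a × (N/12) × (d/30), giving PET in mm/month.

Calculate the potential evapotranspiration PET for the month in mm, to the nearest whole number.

75 mm

10T/I = 10 × 17.9 / 76.5 = 2.3399
(10T/I)^a = 2.3399^1.714 = 4.2934
Uncorrected PET = 16 × 4.2934 = 68.694 mm
Correction = (N/12)(d/30) = (12.7/12)(31/30) = 1.0936
PET = 68.694 × 1.0936 = 75.124 mm/month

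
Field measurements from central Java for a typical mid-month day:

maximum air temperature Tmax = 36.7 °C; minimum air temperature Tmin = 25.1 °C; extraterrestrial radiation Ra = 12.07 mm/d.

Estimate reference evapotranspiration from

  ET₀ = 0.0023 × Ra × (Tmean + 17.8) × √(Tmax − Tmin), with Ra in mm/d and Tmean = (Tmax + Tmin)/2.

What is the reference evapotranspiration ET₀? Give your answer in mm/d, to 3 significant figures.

4.60 mm/d

Tmean = (36.7 + 25.1)/2 = 30.90 °C
ET₀ = 0.0023 × 12.07 × (30.90 + 17.8) × √11.6 = 0.0023 × 12.07 × 48.70 × 3.4059 = 4.6046 mm/d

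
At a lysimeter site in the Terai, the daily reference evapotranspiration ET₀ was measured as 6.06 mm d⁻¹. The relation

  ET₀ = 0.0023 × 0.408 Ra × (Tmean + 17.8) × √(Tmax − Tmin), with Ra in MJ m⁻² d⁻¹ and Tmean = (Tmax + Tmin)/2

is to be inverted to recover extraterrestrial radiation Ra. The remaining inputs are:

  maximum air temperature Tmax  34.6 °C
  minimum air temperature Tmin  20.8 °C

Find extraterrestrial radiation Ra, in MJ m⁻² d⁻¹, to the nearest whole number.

Tmean = (34.6+20.8)/2 = 27.70 °C; ΔT = 13.8
Ra = ET₀ / [0.0023 × 0.408 × (Tmean+17.8) × √ΔT]
   = 6.06 / (0.0023 × 0.408 × 45.50 × 3.7148) = 38.207 MJ m⁻² d⁻¹

38 MJ m⁻² d⁻¹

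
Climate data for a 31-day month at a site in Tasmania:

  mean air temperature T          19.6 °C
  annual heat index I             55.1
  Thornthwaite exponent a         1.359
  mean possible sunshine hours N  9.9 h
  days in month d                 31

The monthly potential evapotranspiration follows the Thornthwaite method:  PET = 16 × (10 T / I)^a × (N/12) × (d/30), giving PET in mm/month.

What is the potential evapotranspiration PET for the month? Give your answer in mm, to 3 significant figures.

10T/I = 10 × 19.6 / 55.1 = 3.5572
(10T/I)^a = 3.5572^1.359 = 5.6099
Uncorrected PET = 16 × 5.6099 = 89.758 mm
Correction = (N/12)(d/30) = (9.9/12)(31/30) = 0.8525
PET = 89.758 × 0.8525 = 76.519 mm/month

76.5 mm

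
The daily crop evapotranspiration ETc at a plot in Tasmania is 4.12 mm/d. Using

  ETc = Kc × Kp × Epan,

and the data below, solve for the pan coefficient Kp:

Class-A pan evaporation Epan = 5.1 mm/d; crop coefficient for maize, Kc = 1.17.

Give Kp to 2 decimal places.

0.69

ETc = Kc × Kp × Epan  ⇒  Kp = ETc / (Kc × Epan)
Kp = 4.12 / (1.17 × 5.1) = 4.12 / 5.967 = 0.6905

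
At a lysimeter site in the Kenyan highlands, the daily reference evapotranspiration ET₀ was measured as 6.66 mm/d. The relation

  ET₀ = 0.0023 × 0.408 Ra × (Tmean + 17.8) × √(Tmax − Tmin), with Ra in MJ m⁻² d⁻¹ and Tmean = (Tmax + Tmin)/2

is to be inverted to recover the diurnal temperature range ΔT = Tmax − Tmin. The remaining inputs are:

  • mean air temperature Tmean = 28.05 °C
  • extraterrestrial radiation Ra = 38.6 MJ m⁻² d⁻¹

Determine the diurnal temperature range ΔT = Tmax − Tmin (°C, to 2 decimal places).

√ΔT = ET₀ / [0.0023 × 0.408 × Ra × (Tmean+17.8)] = 6.66 / (0.0023 × 15.7488 × 45.85) = 4.0101
ΔT = 4.0101² = 16.081 °C

16.08 °C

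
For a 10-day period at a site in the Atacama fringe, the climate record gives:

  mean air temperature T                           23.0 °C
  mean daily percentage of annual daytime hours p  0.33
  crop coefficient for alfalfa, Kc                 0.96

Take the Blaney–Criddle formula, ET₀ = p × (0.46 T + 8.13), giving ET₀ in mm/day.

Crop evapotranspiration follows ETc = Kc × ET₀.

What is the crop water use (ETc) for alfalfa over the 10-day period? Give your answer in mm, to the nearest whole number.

ET₀ = 0.33 × (0.46 × 23.0 + 8.13) = 0.33 × 18.710 = 6.1743 mm/d
ETc = Kc × ET₀ = 0.96 × 6.1743 = 5.9273 mm/d
Over 10 days: 5.9273 × 10 = 59.273 mm

59 mm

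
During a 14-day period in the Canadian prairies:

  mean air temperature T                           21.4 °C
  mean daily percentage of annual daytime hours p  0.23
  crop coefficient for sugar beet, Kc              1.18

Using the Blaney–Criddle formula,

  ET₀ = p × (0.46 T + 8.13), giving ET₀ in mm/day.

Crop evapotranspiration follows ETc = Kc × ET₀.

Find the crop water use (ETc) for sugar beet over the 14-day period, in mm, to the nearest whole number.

ET₀ = 0.23 × (0.46 × 21.4 + 8.13) = 0.23 × 17.974 = 4.1340 mm/d
ETc = Kc × ET₀ = 1.18 × 4.1340 = 4.8781 mm/d
Over 14 days: 4.8781 × 14 = 68.293 mm

68 mm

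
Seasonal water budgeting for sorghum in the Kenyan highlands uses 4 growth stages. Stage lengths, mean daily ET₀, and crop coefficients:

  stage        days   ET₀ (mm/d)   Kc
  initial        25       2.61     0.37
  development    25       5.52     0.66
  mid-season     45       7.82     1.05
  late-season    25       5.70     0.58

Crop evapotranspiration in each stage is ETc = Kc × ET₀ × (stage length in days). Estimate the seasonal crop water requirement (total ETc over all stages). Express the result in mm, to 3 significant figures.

initial: 0.37 × 2.61 × 25 = 24.14 mm
development: 0.66 × 5.52 × 25 = 91.08 mm
mid-season: 1.05 × 7.82 × 45 = 369.50 mm
late-season: 0.58 × 5.70 × 25 = 82.65 mm
Seasonal total = 567.37 mm

567 mm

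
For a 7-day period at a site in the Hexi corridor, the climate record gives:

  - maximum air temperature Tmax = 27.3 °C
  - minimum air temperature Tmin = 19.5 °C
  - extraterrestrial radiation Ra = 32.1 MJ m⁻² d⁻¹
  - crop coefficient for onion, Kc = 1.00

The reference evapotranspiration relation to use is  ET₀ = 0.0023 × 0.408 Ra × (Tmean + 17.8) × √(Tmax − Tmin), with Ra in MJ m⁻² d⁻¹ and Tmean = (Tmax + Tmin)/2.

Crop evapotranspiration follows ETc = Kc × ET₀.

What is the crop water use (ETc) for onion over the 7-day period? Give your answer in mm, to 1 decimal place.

Tmean = (27.3 + 19.5)/2 = 23.40 °C
0.408 Ra = 0.408 × 32.1 = 13.0968 mm/d equivalent
ET₀ = 0.0023 × 13.0968 × (23.40 + 17.8) × √7.8 = 0.0023 × 13.0968 × 41.20 × 2.7928 = 3.4660 mm/d
ETc = Kc × ET₀ = 1.00 × 3.4660 = 3.4660 mm/d
Over 7 days: 3.4660 × 7 = 24.262 mm

24.3 mm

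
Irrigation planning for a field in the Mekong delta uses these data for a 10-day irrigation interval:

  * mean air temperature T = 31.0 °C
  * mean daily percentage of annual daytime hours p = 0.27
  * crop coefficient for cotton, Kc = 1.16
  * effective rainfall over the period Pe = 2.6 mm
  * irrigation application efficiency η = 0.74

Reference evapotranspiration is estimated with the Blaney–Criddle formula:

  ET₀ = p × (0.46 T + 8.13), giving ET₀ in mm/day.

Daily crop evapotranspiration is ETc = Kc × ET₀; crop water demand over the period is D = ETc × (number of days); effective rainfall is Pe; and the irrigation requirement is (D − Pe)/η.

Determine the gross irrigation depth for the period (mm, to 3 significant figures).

91.3 mm

ET₀ = 0.27 × (0.46 × 31.0 + 8.13) = 0.27 × 22.390 = 6.0453 mm/d
ETc = Kc × ET₀ = 1.16 × 6.0453 = 7.0125 mm/d
Crop demand D = ETc × 10 d = 7.0125 × 10 = 70.125 mm
D − Pe = 70.125 − 2.6 = 67.525 mm
Gross irrigation = 67.525 / 0.74 = 91.250 mm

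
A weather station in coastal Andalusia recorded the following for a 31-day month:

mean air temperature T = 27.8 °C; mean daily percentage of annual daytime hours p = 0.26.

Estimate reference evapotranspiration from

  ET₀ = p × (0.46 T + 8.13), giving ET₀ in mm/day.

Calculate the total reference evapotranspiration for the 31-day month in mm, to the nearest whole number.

ET₀ = 0.26 × (0.46 × 27.8 + 8.13) = 0.26 × 20.918 = 5.4387 mm/d
Monthly total = 5.4387 × 31 = 168.600 mm

169 mm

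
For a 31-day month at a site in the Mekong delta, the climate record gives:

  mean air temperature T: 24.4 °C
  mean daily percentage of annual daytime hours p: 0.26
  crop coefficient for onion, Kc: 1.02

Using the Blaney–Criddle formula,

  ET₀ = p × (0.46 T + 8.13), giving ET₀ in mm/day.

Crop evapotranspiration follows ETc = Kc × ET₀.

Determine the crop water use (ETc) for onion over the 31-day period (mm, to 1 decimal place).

ET₀ = 0.26 × (0.46 × 24.4 + 8.13) = 0.26 × 19.354 = 5.0320 mm/d
ETc = Kc × ET₀ = 1.02 × 5.0320 = 5.1326 mm/d
Over 31 days: 5.1326 × 31 = 159.111 mm

159.1 mm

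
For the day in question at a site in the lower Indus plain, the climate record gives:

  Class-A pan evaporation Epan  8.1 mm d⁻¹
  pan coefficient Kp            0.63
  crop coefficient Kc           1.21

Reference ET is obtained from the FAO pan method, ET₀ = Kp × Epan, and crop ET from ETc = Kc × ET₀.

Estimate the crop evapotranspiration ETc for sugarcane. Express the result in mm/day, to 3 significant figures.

ET₀ = 0.63 × 8.1 = 5.1030 mm/d
ETc = Kc × ET₀ = 1.21 × 5.1030 = 6.1746 mm/d

6.17 mm/day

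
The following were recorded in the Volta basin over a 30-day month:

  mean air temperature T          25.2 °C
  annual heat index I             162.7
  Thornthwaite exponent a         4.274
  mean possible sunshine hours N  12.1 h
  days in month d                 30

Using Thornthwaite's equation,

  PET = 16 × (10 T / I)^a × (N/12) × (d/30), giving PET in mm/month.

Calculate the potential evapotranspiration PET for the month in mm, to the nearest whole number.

10T/I = 10 × 25.2 / 162.7 = 1.5489
(10T/I)^a = 1.5489^4.274 = 6.4887
Uncorrected PET = 16 × 6.4887 = 103.819 mm
Correction = (N/12)(d/30) = (12.1/12)(30/30) = 1.0083
PET = 103.819 × 1.0083 = 104.681 mm/month

105 mm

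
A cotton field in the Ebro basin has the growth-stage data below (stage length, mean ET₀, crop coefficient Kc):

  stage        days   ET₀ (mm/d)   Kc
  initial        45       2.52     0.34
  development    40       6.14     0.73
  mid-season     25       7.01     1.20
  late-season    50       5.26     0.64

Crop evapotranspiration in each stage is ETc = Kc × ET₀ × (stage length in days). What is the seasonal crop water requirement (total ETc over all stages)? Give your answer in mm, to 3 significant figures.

initial: 0.34 × 2.52 × 45 = 38.56 mm
development: 0.73 × 6.14 × 40 = 179.29 mm
mid-season: 1.20 × 7.01 × 25 = 210.30 mm
late-season: 0.64 × 5.26 × 50 = 168.32 mm
Seasonal total = 596.47 mm

596 mm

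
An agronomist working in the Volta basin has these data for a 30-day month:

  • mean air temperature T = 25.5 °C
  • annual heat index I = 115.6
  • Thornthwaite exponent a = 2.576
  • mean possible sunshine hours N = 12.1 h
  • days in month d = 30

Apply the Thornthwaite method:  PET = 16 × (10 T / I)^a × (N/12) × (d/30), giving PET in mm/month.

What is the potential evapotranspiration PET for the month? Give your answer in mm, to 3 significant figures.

124 mm

10T/I = 10 × 25.5 / 115.6 = 2.2059
(10T/I)^a = 2.2059^2.576 = 7.6750
Uncorrected PET = 16 × 7.6750 = 122.800 mm
Correction = (N/12)(d/30) = (12.1/12)(30/30) = 1.0083
PET = 122.800 × 1.0083 = 123.819 mm/month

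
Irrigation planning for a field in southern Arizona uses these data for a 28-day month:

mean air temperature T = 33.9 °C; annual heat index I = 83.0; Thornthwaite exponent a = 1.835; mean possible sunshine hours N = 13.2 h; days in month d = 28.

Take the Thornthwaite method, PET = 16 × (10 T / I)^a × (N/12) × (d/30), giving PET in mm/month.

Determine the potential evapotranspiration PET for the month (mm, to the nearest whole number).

10T/I = 10 × 33.9 / 83.0 = 4.0843
(10T/I)^a = 4.0843^1.835 = 13.2252
Uncorrected PET = 16 × 13.2252 = 211.603 mm
Correction = (N/12)(d/30) = (13.2/12)(28/30) = 1.0267
PET = 211.603 × 1.0267 = 217.253 mm/month

217 mm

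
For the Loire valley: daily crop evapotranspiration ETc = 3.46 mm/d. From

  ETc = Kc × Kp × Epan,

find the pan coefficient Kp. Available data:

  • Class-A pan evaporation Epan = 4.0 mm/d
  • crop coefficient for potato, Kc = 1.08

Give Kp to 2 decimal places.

0.80

ETc = Kc × Kp × Epan  ⇒  Kp = ETc / (Kc × Epan)
Kp = 3.46 / (1.08 × 4.0) = 3.46 / 4.320 = 0.8009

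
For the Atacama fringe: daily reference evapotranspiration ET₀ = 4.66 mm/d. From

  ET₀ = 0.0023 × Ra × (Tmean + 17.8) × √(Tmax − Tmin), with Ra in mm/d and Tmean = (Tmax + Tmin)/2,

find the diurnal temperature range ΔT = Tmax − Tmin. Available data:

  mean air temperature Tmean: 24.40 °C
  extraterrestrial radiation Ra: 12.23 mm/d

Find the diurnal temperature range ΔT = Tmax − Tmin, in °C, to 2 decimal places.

15.41 °C

√ΔT = ET₀ / [0.0023 × Ra × (Tmean+17.8)] = 4.66 / (0.0023 × 12.23 × 42.20) = 3.9257
ΔT = 3.9257² = 15.411 °C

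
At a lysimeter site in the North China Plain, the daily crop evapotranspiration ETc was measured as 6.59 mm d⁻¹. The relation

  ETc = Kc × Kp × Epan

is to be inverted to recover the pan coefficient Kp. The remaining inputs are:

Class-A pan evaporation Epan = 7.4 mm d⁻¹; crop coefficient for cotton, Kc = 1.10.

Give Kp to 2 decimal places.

0.81

ETc = Kc × Kp × Epan  ⇒  Kp = ETc / (Kc × Epan)
Kp = 6.59 / (1.10 × 7.4) = 6.59 / 8.140 = 0.8096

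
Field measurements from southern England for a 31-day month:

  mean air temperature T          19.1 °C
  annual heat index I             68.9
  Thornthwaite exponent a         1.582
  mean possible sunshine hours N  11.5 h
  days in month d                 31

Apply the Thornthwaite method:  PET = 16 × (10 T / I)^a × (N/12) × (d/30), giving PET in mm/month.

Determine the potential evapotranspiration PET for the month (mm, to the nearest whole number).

80 mm

10T/I = 10 × 19.1 / 68.9 = 2.7721
(10T/I)^a = 2.7721^1.582 = 5.0179
Uncorrected PET = 16 × 5.0179 = 80.286 mm
Correction = (N/12)(d/30) = (11.5/12)(31/30) = 0.9903
PET = 80.286 × 0.9903 = 79.507 mm/month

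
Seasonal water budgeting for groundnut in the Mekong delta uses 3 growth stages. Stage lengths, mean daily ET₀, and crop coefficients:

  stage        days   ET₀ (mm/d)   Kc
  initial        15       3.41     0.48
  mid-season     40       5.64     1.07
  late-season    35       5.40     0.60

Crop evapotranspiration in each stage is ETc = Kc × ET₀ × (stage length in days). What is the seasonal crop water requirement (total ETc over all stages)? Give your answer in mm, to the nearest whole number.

initial: 0.48 × 3.41 × 15 = 24.55 mm
mid-season: 1.07 × 5.64 × 40 = 241.39 mm
late-season: 0.60 × 5.40 × 35 = 113.40 mm
Seasonal total = 379.34 mm

379 mm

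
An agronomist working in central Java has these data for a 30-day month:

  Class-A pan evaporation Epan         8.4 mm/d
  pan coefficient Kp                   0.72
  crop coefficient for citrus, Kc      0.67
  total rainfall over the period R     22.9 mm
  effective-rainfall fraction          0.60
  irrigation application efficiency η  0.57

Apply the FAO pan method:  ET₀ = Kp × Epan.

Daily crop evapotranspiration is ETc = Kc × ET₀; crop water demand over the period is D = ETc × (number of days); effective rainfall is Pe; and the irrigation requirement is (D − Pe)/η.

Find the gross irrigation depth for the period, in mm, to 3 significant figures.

ET₀ = 0.72 × 8.4 = 6.0480 mm/d
ETc = Kc × ET₀ = 0.67 × 6.0480 = 4.0522 mm/d
Crop demand D = ETc × 30 d = 4.0522 × 30 = 121.566 mm
Pe = 0.60 × 22.9 = 13.740 mm
D − Pe = 121.566 − 13.740 = 107.826 mm
Gross irrigation = 107.826 / 0.57 = 189.168 mm

189 mm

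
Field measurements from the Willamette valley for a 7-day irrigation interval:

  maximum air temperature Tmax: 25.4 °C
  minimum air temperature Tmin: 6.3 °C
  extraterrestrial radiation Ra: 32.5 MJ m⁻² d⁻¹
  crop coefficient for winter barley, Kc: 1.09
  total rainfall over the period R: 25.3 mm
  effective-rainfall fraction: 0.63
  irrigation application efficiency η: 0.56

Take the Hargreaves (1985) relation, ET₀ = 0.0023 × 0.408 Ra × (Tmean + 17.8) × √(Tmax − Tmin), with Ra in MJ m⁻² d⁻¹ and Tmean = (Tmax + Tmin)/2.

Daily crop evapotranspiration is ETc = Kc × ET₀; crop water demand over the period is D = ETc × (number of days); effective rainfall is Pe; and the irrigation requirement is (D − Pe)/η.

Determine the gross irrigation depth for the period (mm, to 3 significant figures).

Tmean = (25.4 + 6.3)/2 = 15.85 °C
0.408 Ra = 0.408 × 32.5 = 13.2600 mm/d equivalent
ET₀ = 0.0023 × 13.2600 × (15.85 + 17.8) × √19.1 = 0.0023 × 13.2600 × 33.65 × 4.3704 = 4.4852 mm/d
ETc = Kc × ET₀ = 1.09 × 4.4852 = 4.8889 mm/d
Crop demand D = ETc × 7 d = 4.8889 × 7 = 34.222 mm
Pe = 0.63 × 25.3 = 15.939 mm
D − Pe = 34.222 − 15.939 = 18.283 mm
Gross irrigation = 18.283 / 0.56 = 32.648 mm

32.6 mm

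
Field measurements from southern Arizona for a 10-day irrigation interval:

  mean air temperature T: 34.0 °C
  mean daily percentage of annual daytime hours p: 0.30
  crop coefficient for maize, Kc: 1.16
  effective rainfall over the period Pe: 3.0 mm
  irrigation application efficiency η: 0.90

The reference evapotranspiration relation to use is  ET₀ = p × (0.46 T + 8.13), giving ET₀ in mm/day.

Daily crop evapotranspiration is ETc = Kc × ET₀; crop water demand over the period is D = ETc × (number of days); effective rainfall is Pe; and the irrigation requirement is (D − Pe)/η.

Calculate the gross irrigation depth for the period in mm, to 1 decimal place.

88.6 mm

ET₀ = 0.30 × (0.46 × 34.0 + 8.13) = 0.30 × 23.770 = 7.1310 mm/d
ETc = Kc × ET₀ = 1.16 × 7.1310 = 8.2720 mm/d
Crop demand D = ETc × 10 d = 8.2720 × 10 = 82.720 mm
D − Pe = 82.720 − 3.0 = 79.720 mm
Gross irrigation = 79.720 / 0.90 = 88.578 mm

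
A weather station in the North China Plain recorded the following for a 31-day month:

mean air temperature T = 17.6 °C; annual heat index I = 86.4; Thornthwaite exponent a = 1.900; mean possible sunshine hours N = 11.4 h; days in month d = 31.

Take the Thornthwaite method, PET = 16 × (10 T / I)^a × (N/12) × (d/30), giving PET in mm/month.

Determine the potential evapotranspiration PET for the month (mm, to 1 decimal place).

10T/I = 10 × 17.6 / 86.4 = 2.0370
(10T/I)^a = 2.0370^1.900 = 3.8644
Uncorrected PET = 16 × 3.8644 = 61.830 mm
Correction = (N/12)(d/30) = (11.4/12)(31/30) = 0.9817
PET = 61.830 × 0.9817 = 60.699 mm/month

60.7 mm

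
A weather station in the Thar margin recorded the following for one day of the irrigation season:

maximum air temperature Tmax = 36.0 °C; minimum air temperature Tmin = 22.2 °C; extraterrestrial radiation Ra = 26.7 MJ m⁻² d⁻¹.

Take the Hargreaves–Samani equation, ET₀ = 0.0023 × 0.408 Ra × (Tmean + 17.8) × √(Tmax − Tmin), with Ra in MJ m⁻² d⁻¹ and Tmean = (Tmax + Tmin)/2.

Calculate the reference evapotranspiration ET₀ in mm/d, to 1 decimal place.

Tmean = (36.0 + 22.2)/2 = 29.10 °C
0.408 Ra = 0.408 × 26.7 = 10.8936 mm/d equivalent
ET₀ = 0.0023 × 10.8936 × (29.10 + 17.8) × √13.8 = 0.0023 × 10.8936 × 46.90 × 3.7148 = 4.3652 mm/d

4.4 mm/d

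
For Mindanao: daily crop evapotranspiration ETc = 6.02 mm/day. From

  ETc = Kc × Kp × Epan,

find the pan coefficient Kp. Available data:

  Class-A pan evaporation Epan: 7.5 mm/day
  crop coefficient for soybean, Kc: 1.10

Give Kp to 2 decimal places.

0.73

ETc = Kc × Kp × Epan  ⇒  Kp = ETc / (Kc × Epan)
Kp = 6.02 / (1.10 × 7.5) = 6.02 / 8.250 = 0.7297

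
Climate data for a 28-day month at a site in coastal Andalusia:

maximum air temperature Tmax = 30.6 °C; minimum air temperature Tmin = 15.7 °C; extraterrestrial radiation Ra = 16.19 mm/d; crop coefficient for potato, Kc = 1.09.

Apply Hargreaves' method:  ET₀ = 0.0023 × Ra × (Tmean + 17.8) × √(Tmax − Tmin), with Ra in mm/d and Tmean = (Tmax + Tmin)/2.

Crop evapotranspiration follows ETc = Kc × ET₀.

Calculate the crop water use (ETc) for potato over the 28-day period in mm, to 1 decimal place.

179.6 mm

Tmean = (30.6 + 15.7)/2 = 23.15 °C
ET₀ = 0.0023 × 16.19 × (23.15 + 17.8) × √14.9 = 0.0023 × 16.19 × 40.95 × 3.8601 = 5.8861 mm/d
ETc = Kc × ET₀ = 1.09 × 5.8861 = 6.4158 mm/d
Over 28 days: 6.4158 × 28 = 179.642 mm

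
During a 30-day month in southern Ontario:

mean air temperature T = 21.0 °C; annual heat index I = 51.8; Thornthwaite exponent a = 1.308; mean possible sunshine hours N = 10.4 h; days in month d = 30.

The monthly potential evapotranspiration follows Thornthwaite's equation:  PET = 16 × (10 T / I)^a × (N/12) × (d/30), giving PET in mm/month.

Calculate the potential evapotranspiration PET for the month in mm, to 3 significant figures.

10T/I = 10 × 21.0 / 51.8 = 4.0541
(10T/I)^a = 4.0541^1.308 = 6.2392
Uncorrected PET = 16 × 6.2392 = 99.827 mm
Correction = (N/12)(d/30) = (10.4/12)(30/30) = 0.8667
PET = 99.827 × 0.8667 = 86.520 mm/month

86.5 mm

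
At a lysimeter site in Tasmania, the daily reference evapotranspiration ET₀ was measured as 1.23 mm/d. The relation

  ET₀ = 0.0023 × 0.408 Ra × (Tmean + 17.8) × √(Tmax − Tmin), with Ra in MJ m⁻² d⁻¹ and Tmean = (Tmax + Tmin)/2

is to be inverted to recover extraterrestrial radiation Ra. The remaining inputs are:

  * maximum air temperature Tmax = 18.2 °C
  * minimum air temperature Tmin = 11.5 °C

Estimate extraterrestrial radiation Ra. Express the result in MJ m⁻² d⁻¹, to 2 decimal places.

15.51 MJ m⁻² d⁻¹

Tmean = (18.2+11.5)/2 = 14.85 °C; ΔT = 6.7
Ra = ET₀ / [0.0023 × 0.408 × (Tmean+17.8) × √ΔT]
   = 1.23 / (0.0023 × 0.408 × 32.65 × 2.5884) = 15.510 MJ m⁻² d⁻¹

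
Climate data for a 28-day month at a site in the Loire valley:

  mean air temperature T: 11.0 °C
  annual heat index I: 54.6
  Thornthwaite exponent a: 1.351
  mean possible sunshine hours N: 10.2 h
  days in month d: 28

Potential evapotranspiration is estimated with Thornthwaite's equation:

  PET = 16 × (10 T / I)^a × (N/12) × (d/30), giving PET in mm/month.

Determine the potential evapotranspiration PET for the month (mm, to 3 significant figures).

32.7 mm

10T/I = 10 × 11.0 / 54.6 = 2.0147
(10T/I)^a = 2.0147^1.351 = 2.5763
Uncorrected PET = 16 × 2.5763 = 41.221 mm
Correction = (N/12)(d/30) = (10.2/12)(28/30) = 0.7933
PET = 41.221 × 0.7933 = 32.701 mm/month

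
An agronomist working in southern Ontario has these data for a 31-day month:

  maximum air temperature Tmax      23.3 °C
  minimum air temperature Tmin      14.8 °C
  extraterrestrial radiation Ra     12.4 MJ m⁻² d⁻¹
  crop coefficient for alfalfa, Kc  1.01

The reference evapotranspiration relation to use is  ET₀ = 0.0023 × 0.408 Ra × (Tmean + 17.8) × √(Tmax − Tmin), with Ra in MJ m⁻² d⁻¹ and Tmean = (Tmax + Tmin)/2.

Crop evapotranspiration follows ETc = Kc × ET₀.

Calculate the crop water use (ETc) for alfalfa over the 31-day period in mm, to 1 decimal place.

39.1 mm

Tmean = (23.3 + 14.8)/2 = 19.05 °C
0.408 Ra = 0.408 × 12.4 = 5.0592 mm/d equivalent
ET₀ = 0.0023 × 5.0592 × (19.05 + 17.8) × √8.5 = 0.0023 × 5.0592 × 36.85 × 2.9155 = 1.2501 mm/d
ETc = Kc × ET₀ = 1.01 × 1.2501 = 1.2626 mm/d
Over 31 days: 1.2626 × 31 = 39.141 mm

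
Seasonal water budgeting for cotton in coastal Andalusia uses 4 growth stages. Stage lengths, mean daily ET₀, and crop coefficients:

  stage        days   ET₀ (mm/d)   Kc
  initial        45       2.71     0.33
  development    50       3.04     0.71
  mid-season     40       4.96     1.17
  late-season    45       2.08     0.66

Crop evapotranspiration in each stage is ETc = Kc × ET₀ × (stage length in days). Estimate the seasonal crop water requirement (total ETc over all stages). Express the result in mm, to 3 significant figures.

initial: 0.33 × 2.71 × 45 = 40.24 mm
development: 0.71 × 3.04 × 50 = 107.92 mm
mid-season: 1.17 × 4.96 × 40 = 232.13 mm
late-season: 0.66 × 2.08 × 45 = 61.78 mm
Seasonal total = 442.07 mm

442 mm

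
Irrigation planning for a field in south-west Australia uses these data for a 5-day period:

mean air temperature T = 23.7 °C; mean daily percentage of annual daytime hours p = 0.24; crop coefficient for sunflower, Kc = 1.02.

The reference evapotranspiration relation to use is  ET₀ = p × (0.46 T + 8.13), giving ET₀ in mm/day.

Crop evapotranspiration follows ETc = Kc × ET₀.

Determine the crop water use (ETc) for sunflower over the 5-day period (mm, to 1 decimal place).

23.3 mm

ET₀ = 0.24 × (0.46 × 23.7 + 8.13) = 0.24 × 19.032 = 4.5677 mm/d
ETc = Kc × ET₀ = 1.02 × 4.5677 = 4.6591 mm/d
Over 5 days: 4.6591 × 5 = 23.296 mm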